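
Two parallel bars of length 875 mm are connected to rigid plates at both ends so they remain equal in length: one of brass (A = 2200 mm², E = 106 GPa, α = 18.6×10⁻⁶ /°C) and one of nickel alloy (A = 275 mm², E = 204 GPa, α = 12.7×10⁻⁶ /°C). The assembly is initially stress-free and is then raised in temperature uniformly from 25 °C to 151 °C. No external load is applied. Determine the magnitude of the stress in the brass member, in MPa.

σ ≈ 15.3 MPa (compressive)

Equilibrium of a rigid end plate with no external load gives equal and opposite internal forces ±P in the two members. Since α_{brass} > α_{nickel alloy}, heating drives the brass into compression and the nickel alloy into tension.
Setting the final lengths equal and cancelling L: (α₁ − α₂)ΔT = P/(A₁E₁) + P/(A₂E₂).
|α₁ − α₂|·ΔT = 5.9×10⁻⁶ × 126 = 0.0007434.
1/(A₁E₁) + 1/(A₂E₂) = 1/(2200×106×10³) + 1/(275×204×10³) = 2.211×10⁻⁸ N⁻¹.
So P = 0.0007434 / 2.211×10⁻⁸ = 33.62 kN.
σ_{brass} = P/A₁ = 33620/2200 = 15.28 MPa, compressive.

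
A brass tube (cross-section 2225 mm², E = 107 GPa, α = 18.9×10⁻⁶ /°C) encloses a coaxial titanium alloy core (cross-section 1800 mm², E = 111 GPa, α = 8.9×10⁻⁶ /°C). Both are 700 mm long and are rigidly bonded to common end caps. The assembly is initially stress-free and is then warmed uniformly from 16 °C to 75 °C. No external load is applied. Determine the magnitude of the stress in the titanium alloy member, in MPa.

The brass has the larger α, so on heating it would change length more than the titanium alloy if both were free. The rigid plates force a common final length, so the brass is put into compression and the titanium alloy into tension, with equal and opposite forces P (no external load).
Setting the final lengths equal and cancelling L: (α₁ − α₂)ΔT = P/(A₁E₁) + P/(A₂E₂).
|α₁ − α₂|·ΔT = 10×10⁻⁶ × 59 = 0.00059.
1/(A₁E₁) + 1/(A₂E₂) = 1/(2225×107×10³) + 1/(1800×111×10³) = 9.205×10⁻⁹ N⁻¹.
So P = 0.00059 / 9.205×10⁻⁹ = 64.09 kN.
σ_{titanium alloy} = P/A₂ = 64090/1800 = 35.61 MPa, tensile.

σ ≈ 35.6 MPa (tensile)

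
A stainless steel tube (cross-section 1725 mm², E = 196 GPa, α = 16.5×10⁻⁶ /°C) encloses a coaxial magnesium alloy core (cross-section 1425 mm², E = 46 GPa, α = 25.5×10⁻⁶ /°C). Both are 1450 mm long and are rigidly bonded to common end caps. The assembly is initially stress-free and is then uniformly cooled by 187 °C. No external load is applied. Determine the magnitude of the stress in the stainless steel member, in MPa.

The magnesium alloy has the larger α, so on cooling it would change length more than the stainless steel if both were free. The rigid plates force a common final length, so the magnesium alloy is put into tension and the stainless steel into compression, with equal and opposite forces P (no external load).
Compatibility of the two members (thermal + elastic change equal): (α₁ − α₂)ΔT = P·[1/(A₁E₁) + 1/(A₂E₂)].
|α₁ − α₂|·ΔT = 9×10⁻⁶ × 187 = 0.001683.
1/(A₁E₁) + 1/(A₂E₂) = 1/(1725×196×10³) + 1/(1425×46×10³) = 1.821×10⁻⁸ N⁻¹.
So P = 0.001683 / 1.821×10⁻⁸ = 92.41 kN.
σ_{stainless steel} = P/A₁ = 92410/1725 = 53.57 MPa, compressive.

σ ≈ 53.6 MPa (compressive)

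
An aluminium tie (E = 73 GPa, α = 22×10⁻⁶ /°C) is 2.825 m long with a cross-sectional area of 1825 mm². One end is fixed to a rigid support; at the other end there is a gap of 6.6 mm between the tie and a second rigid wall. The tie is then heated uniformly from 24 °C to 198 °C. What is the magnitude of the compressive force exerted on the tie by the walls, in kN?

P ≈ 199 kN

Free thermal elongation = αΔT L = 22×10⁻⁶ × 174 × 2825 = 10.81 mm.
After closing the 6.6 mm clearance, 10.81 − 6.6 = 4.214 mm of expansion remains to be suppressed by the wall.
So σ = E(δ_free − g)/L = 73×10³ × 4.214/2825 = 108.9 MPa.
Force on the wall = σA = 108.9 × 1825 mm² = 198.7 kN.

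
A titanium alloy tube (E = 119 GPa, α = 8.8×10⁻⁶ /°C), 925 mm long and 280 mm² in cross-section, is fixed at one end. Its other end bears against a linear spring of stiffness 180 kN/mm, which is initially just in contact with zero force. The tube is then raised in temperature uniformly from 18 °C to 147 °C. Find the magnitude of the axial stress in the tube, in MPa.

The unrestrained thermal change is αΔT L = 8.8×10⁻⁶ × 129 × 925 = 1.05 mm.
With a force P in the spring, the elastic change of the tube is PL/(AE) and that of the spring is P/k; compatibility requires their sum to equal δ_free.
P [ L/(AE) + 1/k ] = δ_free → P [ 925/(280×119×10³) + 1/(180×10³) ] = 1.05.
P = 1.05 / 3.332×10⁻⁵ = 31520 N.
σ = P/A = 31520/280 = 112.6 MPa.

σ ≈ 113 MPa (compressive)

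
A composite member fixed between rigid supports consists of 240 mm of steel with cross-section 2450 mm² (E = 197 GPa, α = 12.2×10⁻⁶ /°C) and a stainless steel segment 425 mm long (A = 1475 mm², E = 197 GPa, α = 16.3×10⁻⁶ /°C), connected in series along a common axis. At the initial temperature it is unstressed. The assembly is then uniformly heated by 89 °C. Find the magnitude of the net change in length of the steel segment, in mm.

If the supports were absent, the total length change would be Σ αᵢΔT Lᵢ = 12.2×10⁻⁶×89×240 + 16.3×10⁻⁶×89×425 = 0.8771 mm.
The walls prevent any net length change, so an axial force P (same in every segment) develops. Compatibility: P · Σ Lᵢ/(AᵢEᵢ) = δ_free.
Σ Lᵢ/(AᵢEᵢ) = 240/(2450×197×10³) + 425/(1475×197×10³) = 1.96×10⁻⁶ mm/N.
So P = 0.8771 / 1.96×10⁻⁶ = 447.5 kN, compressive.
For the steel segment, free thermal change = 12.2×10⁻⁶×89×240 = 0.2606 mm and elastic change from P = 447500×240/(2450×197×10³) = 0.2225 mm; these oppose, so the net change is 0.038 mm (segment lengthens).

|ΔL| ≈ 0.038 mm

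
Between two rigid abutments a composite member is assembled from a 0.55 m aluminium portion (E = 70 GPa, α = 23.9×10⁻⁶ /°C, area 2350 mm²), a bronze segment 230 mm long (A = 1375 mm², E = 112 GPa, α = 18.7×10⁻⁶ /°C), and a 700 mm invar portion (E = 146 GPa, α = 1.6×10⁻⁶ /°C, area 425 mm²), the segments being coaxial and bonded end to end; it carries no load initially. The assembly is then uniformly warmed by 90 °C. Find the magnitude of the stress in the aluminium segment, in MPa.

With the walls removed the bar would change length by δ_free = Σ αᵢΔT Lᵢ = 23.9×10⁻⁶×90×550 + 18.7×10⁻⁶×90×230 + 1.6×10⁻⁶×90×700 = 1.671 mm.
Since the ends are fixed, an axial force P builds up, equal in every segment, with P · Σ Lᵢ/(AᵢEᵢ) = δ_free.
The series flexibility is Σ Lᵢ/(AᵢEᵢ) = 550/(2350×70×10³) + 230/(1375×112×10³) + 700/(425×146×10³) = 1.612×10⁻⁵ mm/N.
P = 1.671 / 1.612×10⁻⁵ = 103700 N = 103.7 kN, compressive.
σ_{aluminium} = P / A = 103700 / 2350 = 44.11 MPa.

σ ≈ 44.1 MPa (compressive)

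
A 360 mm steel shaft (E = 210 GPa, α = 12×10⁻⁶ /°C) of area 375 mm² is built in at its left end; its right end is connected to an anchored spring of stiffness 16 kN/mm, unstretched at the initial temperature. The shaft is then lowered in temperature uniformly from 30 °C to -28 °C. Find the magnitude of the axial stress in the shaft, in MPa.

If the spring were absent the shaft would shorten by αΔT L = 12×10⁻⁶ × 58 × 360 = 0.2506 mm.
With a force P in the spring, the elastic change of the shaft is PL/(AE) and that of the spring is P/k; compatibility requires their sum to equal δ_free.
So P = δ_free / [L/(AE) + 1/k] = 0.2506 / [ 360/(375×210×10³) + 1/(16×10³) ].
P = 0.2506 / 6.707×10⁻⁵ = 3736 N.
σ = P/A = 3736/375 = 9.962 MPa.

σ ≈ 9.96 MPa (tensile)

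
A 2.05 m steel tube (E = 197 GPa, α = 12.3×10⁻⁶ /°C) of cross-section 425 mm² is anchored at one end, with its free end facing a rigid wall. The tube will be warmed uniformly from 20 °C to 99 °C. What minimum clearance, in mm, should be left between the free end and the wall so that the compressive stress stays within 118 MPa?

Free expansion if unrestrained: δ_free = αΔT L = 12.3×10⁻⁶ × 79 × 2050 = 1.992 mm.
A stress of 118 MPa corresponds to the wall pushing the tube back by σL/E = 118×2050/(197×10³) = 1.228 mm.
So the gap has to take up the difference, g_min = δ_free − σL/E = 1.992 − 1.228 = 0.7641 mm.

g ≈ 0.764 mm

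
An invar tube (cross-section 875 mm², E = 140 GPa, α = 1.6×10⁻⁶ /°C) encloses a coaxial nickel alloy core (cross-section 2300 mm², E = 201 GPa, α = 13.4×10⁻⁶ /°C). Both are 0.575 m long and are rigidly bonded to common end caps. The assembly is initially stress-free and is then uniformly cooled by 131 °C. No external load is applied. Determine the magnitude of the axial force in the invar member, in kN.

P ≈ 150 kN (compressive in the invar)

The nickel alloy has the larger α, so on cooling it would change length more than the invar if both were free. The rigid plates force a common final length, so the nickel alloy is put into tension and the invar into compression, with equal and opposite forces P (no external load).
Equating the net (thermal + elastic) strains gives |α₁ − α₂|·ΔT = P·[1/(A₁E₁) + 1/(A₂E₂)].
|α₁ − α₂|·ΔT = 11.8×10⁻⁶ × 131 = 0.001546.
1/(A₁E₁) + 1/(A₂E₂) = 1/(875×140×10³) + 1/(2300×201×10³) = 1.033×10⁻⁸ N⁻¹.
P = 0.001546 / 1.033×10⁻⁸ = 149700 N = 149.7 kN.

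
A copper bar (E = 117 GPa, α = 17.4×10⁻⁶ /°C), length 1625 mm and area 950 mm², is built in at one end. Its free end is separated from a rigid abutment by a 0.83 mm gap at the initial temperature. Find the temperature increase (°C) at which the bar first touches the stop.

ΔT ≈ 29.4 °C

The gap closes when αΔT L = 0.83 mm, since the bar is still unstressed at that instant.
ΔT = 0.83 / (17.4×10⁻⁶ × 1625) = 29.35 °C.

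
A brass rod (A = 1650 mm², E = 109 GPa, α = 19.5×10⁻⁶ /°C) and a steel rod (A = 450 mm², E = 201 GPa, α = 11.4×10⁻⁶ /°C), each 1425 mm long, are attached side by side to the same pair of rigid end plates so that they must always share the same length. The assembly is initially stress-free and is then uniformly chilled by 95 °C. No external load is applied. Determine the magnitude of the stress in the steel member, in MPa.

σ ≈ 103 MPa (compressive)

Equilibrium of a rigid end plate with no external load gives equal and opposite internal forces ±P in the two members. Since α_{brass} > α_{steel}, cooling drives the brass into tension and the steel into compression.
Setting the final lengths equal and cancelling L: (α₁ − α₂)ΔT = P/(A₁E₁) + P/(A₂E₂).
|α₁ − α₂|·ΔT = 8.1×10⁻⁶ × 95 = 0.0007695.
1/(A₁E₁) + 1/(A₂E₂) = 1/(1650×109×10³) + 1/(450×201×10³) = 1.662×10⁻⁸ N⁻¹.
P = 0.0007695 / 1.662×10⁻⁸ = 46310 N = 46.31 kN.
σ_{steel} = P/A₂ = 46310/450 = 102.9 MPa, compressive.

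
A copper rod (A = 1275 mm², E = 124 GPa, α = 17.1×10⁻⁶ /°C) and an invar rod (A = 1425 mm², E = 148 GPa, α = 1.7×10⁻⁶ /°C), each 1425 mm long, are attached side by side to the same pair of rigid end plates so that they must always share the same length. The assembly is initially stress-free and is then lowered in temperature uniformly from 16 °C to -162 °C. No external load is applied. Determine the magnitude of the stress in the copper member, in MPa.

Equilibrium of a rigid end plate with no external load gives equal and opposite internal forces ±P in the two members. Since α_{copper} > α_{invar}, cooling drives the copper into tension and the invar into compression.
Setting the final lengths equal and cancelling L: (α₁ − α₂)ΔT = P/(A₁E₁) + P/(A₂E₂).
|α₁ − α₂|·ΔT = 15.4×10⁻⁶ × 178 = 0.002741.
1/(A₁E₁) + 1/(A₂E₂) = 1/(1275×124×10³) + 1/(1425×148×10³) = 1.107×10⁻⁸ N⁻¹.
P = 0.002741 / 1.107×10⁻⁸ = 247700 N = 247.7 kN.
σ_{copper} = P/A₁ = 247700/1275 = 194.3 MPa, tensile.

σ ≈ 194 MPa (tensile)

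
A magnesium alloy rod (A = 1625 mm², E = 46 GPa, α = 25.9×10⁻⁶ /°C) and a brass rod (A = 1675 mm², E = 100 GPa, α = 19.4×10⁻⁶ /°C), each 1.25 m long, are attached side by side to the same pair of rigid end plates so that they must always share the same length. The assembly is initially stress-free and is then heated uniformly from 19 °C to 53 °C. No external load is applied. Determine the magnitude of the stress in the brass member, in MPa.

The magnesium alloy has the larger α, so on heating it would change length more than the brass if both were free. The rigid plates force a common final length, so the magnesium alloy is put into compression and the brass into tension, with equal and opposite forces P (no external load).
Equating the net (thermal + elastic) strains gives |α₁ − α₂|·ΔT = P·[1/(A₁E₁) + 1/(A₂E₂)].
|α₁ − α₂|·ΔT = 6.5×10⁻⁶ × 34 = 0.000221.
1/(A₁E₁) + 1/(A₂E₂) = 1/(1625×46×10³) + 1/(1675×100×10³) = 1.935×10⁻⁸ N⁻¹.
P = 0.000221 / 1.935×10⁻⁸ = 11420 N = 11.42 kN.
σ_{brass} = P/A₂ = 11420/1675 = 6.819 MPa, tensile.

σ ≈ 6.82 MPa (tensile)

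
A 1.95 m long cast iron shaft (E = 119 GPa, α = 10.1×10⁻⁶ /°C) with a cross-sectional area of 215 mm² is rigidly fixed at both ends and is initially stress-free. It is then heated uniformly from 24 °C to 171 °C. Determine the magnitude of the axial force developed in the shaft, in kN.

Full restraint means ε = 0, so the stress is σ = EαΔT = 119×10³ × 10.1×10⁻⁶ × 147 = 176.7 MPa.
Then P = σA = 176.7 × 215 mm² = 37.99 kN, compressive.

P ≈ 38 kN (compressive)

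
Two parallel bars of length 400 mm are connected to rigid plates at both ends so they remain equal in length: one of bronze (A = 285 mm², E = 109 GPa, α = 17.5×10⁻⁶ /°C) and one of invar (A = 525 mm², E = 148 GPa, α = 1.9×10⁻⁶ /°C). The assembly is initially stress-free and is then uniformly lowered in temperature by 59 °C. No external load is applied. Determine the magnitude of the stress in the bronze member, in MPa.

σ ≈ 71.7 MPa (tensile)

Both members must finish at the same length. With the larger α, the bronze tends to over-contract; the plates restrain it, putting the bronze in tension and the invar in compression. With no external load the two internal forces are equal and opposite, magnitude P.
Setting the final lengths equal and cancelling L: (α₁ − α₂)ΔT = P/(A₁E₁) + P/(A₂E₂).
|α₁ − α₂|·ΔT = 15.6×10⁻⁶ × 59 = 0.0009204.
1/(A₁E₁) + 1/(A₂E₂) = 1/(285×109×10³) + 1/(525×148×10³) = 4.506×10⁻⁸ N⁻¹.
P = 0.0009204 / 4.506×10⁻⁸ = 20430 N = 20.43 kN.
σ_{bronze} = P/A₁ = 20430/285 = 71.67 MPa, tensile.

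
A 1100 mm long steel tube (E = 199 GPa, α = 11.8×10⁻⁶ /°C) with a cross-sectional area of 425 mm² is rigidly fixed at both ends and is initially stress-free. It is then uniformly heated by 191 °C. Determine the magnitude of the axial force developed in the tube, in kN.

P ≈ 191 kN (compressive)

With zero net strain, σ = E·αΔT = 199 GPa × 11.8×10⁻⁶ × 191 = 448.5 MPa.
Axial force P = σA = 448.5 × 425 = 190600 N = 190.6 kN, compressive.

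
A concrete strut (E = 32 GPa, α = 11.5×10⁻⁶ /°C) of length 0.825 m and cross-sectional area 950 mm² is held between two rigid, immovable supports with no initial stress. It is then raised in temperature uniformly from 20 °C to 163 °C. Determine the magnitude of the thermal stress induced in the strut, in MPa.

σ ≈ 52.6 MPa (compressive)

The supports are rigid, so the total axial strain is zero. The restrained thermal strain is ε = αΔT = 11.5×10⁻⁶ × 143 = 1644.5×10⁻⁶.
Hence σ = E·αΔT = 32×10³ × 1644.5×10⁻⁶ = 52.62 MPa, compressive.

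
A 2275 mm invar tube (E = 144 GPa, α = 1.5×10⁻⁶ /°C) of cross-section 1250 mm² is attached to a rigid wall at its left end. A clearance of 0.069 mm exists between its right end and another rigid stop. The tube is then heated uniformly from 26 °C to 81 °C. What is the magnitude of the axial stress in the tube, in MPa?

σ ≈ 7.51 MPa (compressive)

If the wall were absent the tube would grow by αΔT L = 1.5×10⁻⁶ × 55 × 2275 = 0.1877 mm.
This exceeds the 0.069 mm gap, so the wall pushes back. The portion of expansion that must be recovered elastically is δ_free − gap = 0.1877 − 0.069 = 0.1187 mm.
That suppressed elongation corresponds to σ = E·Δ/L = 144×10³ × 0.1187/2275 = 7.513 MPa.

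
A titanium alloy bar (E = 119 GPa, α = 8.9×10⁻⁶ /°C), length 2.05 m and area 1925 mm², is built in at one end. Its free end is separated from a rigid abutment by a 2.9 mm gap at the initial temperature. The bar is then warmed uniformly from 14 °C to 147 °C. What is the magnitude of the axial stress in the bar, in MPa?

If the wall were absent the bar would grow by αΔT L = 8.9×10⁻⁶ × 133 × 2050 = 2.427 mm.
This is smaller than the 2.9 mm clearance, so the bar expands freely without reaching the stop — the stress is zero.

σ ≈ 0 MPa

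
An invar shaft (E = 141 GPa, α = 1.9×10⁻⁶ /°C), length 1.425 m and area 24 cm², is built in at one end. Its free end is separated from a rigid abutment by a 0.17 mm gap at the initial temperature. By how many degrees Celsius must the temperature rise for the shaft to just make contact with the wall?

The gap closes when αΔT L = 0.17 mm, since the shaft is still unstressed at that instant.
So ΔT = g/(αL) = 0.17/(1.9×10⁻⁶ × 1425) = 62.79 °C.

ΔT ≈ 62.8 °C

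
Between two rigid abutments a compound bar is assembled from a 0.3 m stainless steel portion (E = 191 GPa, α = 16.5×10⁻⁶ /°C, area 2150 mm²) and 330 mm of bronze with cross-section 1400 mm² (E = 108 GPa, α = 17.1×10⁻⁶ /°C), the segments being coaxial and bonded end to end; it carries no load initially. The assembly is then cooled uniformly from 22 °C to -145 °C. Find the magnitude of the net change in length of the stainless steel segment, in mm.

|ΔL| ≈ 0.383 mm

With the walls removed the bar would change length by δ_free = Σ αᵢΔT Lᵢ = 16.5×10⁻⁶×167×300 + 17.1×10⁻⁶×167×330 = 1.769 mm.
The rigid supports impose zero overall length change; the single axial force P common to all segments must satisfy P Σ Lᵢ/(AᵢEᵢ) = δ_free.
Σ Lᵢ/(AᵢEᵢ) = 300/(2150×191×10³) + 330/(1400×108×10³) = 2.913×10⁻⁶ mm/N.
Hence P = δ_free / Σ(L/AE) = 1.769/2.913×10⁻⁶ = 607.3 kN (tensile).
For the stainless steel segment, free thermal change = 16.5×10⁻⁶×167×300 = 0.8266 mm and elastic change from P = 607300×300/(2150×191×10³) = 0.4436 mm; these oppose, so the net change is 0.383 mm (segment shortens).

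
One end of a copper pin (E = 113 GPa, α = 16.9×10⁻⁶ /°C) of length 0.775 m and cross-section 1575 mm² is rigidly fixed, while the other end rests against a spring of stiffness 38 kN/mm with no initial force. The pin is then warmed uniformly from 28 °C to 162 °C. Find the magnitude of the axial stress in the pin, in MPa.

σ ≈ 36.3 MPa (compressive)

The unrestrained thermal change is αΔT L = 16.9×10⁻⁶ × 134 × 775 = 1.755 mm.
With a force P in the spring, the elastic change of the pin is PL/(AE) and that of the spring is P/k; compatibility requires their sum to equal δ_free.
So P = δ_free / [L/(AE) + 1/k] = 1.755 / [ 775/(1575×113×10³) + 1/(38×10³) ].
P = 1.755 / 3.067×10⁻⁵ = 57220 N.
σ = P/A = 57220/1575 = 36.33 MPa.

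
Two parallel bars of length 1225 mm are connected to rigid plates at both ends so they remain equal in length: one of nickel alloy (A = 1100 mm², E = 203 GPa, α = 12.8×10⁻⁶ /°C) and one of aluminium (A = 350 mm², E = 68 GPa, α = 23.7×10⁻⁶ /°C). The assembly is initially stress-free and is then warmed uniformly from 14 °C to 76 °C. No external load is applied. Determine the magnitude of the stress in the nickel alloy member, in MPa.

σ ≈ 13.2 MPa (tensile)

The aluminium has the larger α, so on heating it would change length more than the nickel alloy if both were free. The rigid plates force a common final length, so the aluminium is put into compression and the nickel alloy into tension, with equal and opposite forces P (no external load).
Compatibility of the two members (thermal + elastic change equal): (α₁ − α₂)ΔT = P·[1/(A₁E₁) + 1/(A₂E₂)].
|α₁ − α₂|·ΔT = 10.9×10⁻⁶ × 62 = 0.0006758.
1/(A₁E₁) + 1/(A₂E₂) = 1/(1100×203×10³) + 1/(350×68×10³) = 4.65×10⁻⁸ N⁻¹.
P = 0.0006758 / 4.65×10⁻⁸ = 14530 N = 14.53 kN.
σ_{nickel alloy} = P/A₁ = 14530/1100 = 13.21 MPa, tensile.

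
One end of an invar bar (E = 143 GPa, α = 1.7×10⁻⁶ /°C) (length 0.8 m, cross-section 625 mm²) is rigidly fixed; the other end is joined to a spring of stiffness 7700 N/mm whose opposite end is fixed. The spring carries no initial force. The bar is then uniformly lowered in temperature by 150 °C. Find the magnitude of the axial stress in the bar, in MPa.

σ ≈ 2.35 MPa (tensile)

The unrestrained thermal change is αΔT L = 1.7×10⁻⁶ × 150 × 800 = 0.204 mm.
Let P be the tensile force in the spring. The bar extends elastically by PL/(AE) and the spring stretches by P/k; together these equal δ_free.
So P = δ_free / [L/(AE) + 1/k] = 0.204 / [ 800/(625×143×10³) + 1/(7700) ].
P = 0.204 / 0.0001388 = 1470 N.
σ = P/A = 1470/625 = 2.351 MPa.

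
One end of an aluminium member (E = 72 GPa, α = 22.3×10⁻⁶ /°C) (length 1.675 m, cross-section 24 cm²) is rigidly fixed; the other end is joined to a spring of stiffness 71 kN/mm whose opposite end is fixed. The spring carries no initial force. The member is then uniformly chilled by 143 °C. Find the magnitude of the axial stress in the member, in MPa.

σ ≈ 93.6 MPa (tensile)

If the spring were absent the member would shorten by αΔT L = 22.3×10⁻⁶ × 143 × 1675 = 5.341 mm.
With a force P in the spring, the elastic change of the member is PL/(AE) and that of the spring is P/k; compatibility requires their sum to equal δ_free.
P [ L/(AE) + 1/k ] = δ_free → P [ 1675/(2400×72×10³) + 1/(71×10³) ] = 5.341.
P = 5.341 / 2.378×10⁻⁵ = 224600 N.
σ = P/A = 224600/2400 = 93.6 MPa.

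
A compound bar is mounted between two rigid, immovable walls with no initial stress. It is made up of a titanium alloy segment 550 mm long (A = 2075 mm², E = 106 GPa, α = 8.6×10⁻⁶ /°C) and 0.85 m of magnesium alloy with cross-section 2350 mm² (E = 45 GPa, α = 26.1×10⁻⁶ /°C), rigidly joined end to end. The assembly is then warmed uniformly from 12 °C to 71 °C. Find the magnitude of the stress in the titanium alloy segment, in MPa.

Free thermal expansion of the whole bar: Σ αᵢΔT Lᵢ = 8.6×10⁻⁶×59×550 + 26.1×10⁻⁶×59×850 = 1.588 mm.
The walls prevent any net length change, so an axial force P (same in every segment) develops. Compatibility: P · Σ Lᵢ/(AᵢEᵢ) = δ_free.
Σ Lᵢ/(AᵢEᵢ) = 550/(2075×106×10³) + 850/(2350×45×10³) = 1.054×10⁻⁵ mm/N.
P = 1.588 / 1.054×10⁻⁵ = 150700 N = 150.7 kN, compressive.
σ_{titanium alloy} = P / A = 150700 / 2075 = 72.62 MPa.

σ ≈ 72.6 MPa (compressive)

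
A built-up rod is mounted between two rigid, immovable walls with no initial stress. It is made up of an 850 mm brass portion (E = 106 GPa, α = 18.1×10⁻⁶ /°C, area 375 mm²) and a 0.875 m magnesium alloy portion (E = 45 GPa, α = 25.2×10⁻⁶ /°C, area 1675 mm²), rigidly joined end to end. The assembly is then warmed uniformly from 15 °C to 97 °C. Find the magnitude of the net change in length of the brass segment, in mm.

If the supports were absent, the total length change would be Σ αᵢΔT Lᵢ = 18.1×10⁻⁶×82×850 + 25.2×10⁻⁶×82×875 = 3.07 mm.
Since the ends are fixed, an axial force P builds up, equal in every segment, with P · Σ Lᵢ/(AᵢEᵢ) = δ_free.
Σ Lᵢ/(AᵢEᵢ) = 850/(375×106×10³) + 875/(1675×45×10³) = 3.299×10⁻⁵ mm/N.
P = 3.07 / 3.299×10⁻⁵ = 93040 N = 93.04 kN, compressive.
For the brass segment, free thermal change = 18.1×10⁻⁶×82×850 = 1.262 mm and elastic change from P = 93040×850/(375×106×10³) = 1.99 mm; these oppose, so the net change is 0.728 mm (segment shortens).

|ΔL| ≈ 0.728 mm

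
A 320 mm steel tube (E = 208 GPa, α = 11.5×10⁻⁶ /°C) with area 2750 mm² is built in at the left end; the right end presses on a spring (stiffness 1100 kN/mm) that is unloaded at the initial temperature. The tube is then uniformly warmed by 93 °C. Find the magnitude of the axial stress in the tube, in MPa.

The unrestrained thermal change is αΔT L = 11.5×10⁻⁶ × 93 × 320 = 0.3422 mm.
With a force P in the spring, the elastic change of the tube is PL/(AE) and that of the spring is P/k; compatibility requires their sum to equal δ_free.
So P = δ_free / [L/(AE) + 1/k] = 0.3422 / [ 320/(2750×208×10³) + 1/(1100×10³) ].
P = 0.3422 / 1.469×10⁻⁶ = 233000 N.
σ = P/A = 233000/2750 = 84.75 MPa.

σ ≈ 84.7 MPa (compressive)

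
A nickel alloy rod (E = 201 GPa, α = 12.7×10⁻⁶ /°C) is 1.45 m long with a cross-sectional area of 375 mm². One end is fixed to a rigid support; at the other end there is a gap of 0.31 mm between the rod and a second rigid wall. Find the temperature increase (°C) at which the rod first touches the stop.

The gap closes when αΔT L = 0.31 mm, since the rod is still unstressed at that instant.
ΔT = 0.31 / (12.7×10⁻⁶ × 1450) = 16.83 °C.

ΔT ≈ 16.8 °C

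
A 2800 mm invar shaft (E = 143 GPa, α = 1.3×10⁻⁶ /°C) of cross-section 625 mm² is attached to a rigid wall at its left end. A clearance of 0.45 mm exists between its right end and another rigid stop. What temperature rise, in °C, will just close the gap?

The gap closes when αΔT L = 0.45 mm, since the shaft is still unstressed at that instant.
ΔT = 0.45 / (1.3×10⁻⁶ × 2800) = 123.6 °C.

ΔT ≈ 124 °C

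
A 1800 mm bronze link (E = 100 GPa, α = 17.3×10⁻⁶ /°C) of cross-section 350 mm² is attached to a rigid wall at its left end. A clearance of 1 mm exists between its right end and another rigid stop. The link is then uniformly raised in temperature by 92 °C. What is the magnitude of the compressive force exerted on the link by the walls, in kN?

P ≈ 36.3 kN

If the wall were absent the link would grow by αΔT L = 17.3×10⁻⁶ × 92 × 1800 = 2.865 mm.
This exceeds the 1 mm gap, so the wall pushes back. The portion of expansion that must be recovered elastically is δ_free − gap = 2.865 − 1 = 1.865 mm.
That suppressed elongation corresponds to σ = E·Δ/L = 100×10³ × 1.865/1800 = 103.6 MPa.
Force on the wall = σA = 103.6 × 350 mm² = 36.26 kN.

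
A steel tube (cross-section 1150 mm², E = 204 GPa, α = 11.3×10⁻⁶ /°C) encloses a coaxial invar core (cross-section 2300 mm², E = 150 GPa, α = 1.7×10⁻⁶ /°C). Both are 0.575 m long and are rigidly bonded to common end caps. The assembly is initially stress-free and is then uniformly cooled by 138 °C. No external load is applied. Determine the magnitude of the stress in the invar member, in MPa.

The steel has the larger α, so on cooling it would change length more than the invar if both were free. The rigid plates force a common final length, so the steel is put into tension and the invar into compression, with equal and opposite forces P (no external load).
Equating the net (thermal + elastic) strains gives |α₁ − α₂|·ΔT = P·[1/(A₁E₁) + 1/(A₂E₂)].
|α₁ − α₂|·ΔT = 9.6×10⁻⁶ × 138 = 0.001325.
1/(A₁E₁) + 1/(A₂E₂) = 1/(1150×204×10³) + 1/(2300×150×10³) = 7.161×10⁻⁹ N⁻¹.
So P = 0.001325 / 7.161×10⁻⁹ = 185 kN.
σ_{invar} = P/A₂ = 185000/2300 = 80.43 MPa, compressive.

σ ≈ 80.4 MPa (compressive)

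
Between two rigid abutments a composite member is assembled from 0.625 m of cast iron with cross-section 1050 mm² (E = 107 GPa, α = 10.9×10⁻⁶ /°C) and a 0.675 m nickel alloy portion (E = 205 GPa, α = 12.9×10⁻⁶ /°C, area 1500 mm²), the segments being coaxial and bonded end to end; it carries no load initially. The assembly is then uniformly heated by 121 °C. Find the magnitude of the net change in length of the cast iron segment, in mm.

Free thermal expansion of the whole bar: Σ αᵢΔT Lᵢ = 10.9×10⁻⁶×121×625 + 12.9×10⁻⁶×121×675 = 1.878 mm.
The walls prevent any net length change, so an axial force P (same in every segment) develops. Compatibility: P · Σ Lᵢ/(AᵢEᵢ) = δ_free.
The series flexibility is Σ Lᵢ/(AᵢEᵢ) = 625/(1050×107×10³) + 675/(1500×205×10³) = 7.758×10⁻⁶ mm/N.
Hence P = δ_free / Σ(L/AE) = 1.878/7.758×10⁻⁶ = 242.1 kN (compressive).
For the cast iron segment, free thermal change = 10.9×10⁻⁶×121×625 = 0.8243 mm and elastic change from P = 242100×625/(1050×107×10³) = 1.347 mm; these oppose, so the net change is 0.522 mm (segment shortens).

|ΔL| ≈ 0.522 mm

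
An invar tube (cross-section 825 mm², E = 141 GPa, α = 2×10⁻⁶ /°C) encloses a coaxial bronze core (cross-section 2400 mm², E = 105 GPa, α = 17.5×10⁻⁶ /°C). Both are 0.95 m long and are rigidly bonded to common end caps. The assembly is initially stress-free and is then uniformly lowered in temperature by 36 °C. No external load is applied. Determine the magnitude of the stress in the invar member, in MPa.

The bronze has the larger α, so on cooling it would change length more than the invar if both were free. The rigid plates force a common final length, so the bronze is put into tension and the invar into compression, with equal and opposite forces P (no external load).
Compatibility of the two members (thermal + elastic change equal): (α₁ − α₂)ΔT = P·[1/(A₁E₁) + 1/(A₂E₂)].
|α₁ − α₂|·ΔT = 15.5×10⁻⁶ × 36 = 0.000558.
1/(A₁E₁) + 1/(A₂E₂) = 1/(825×141×10³) + 1/(2400×105×10³) = 1.256×10⁻⁸ N⁻¹.
P = 0.000558 / 1.256×10⁻⁸ = 44410 N = 44.41 kN.
σ_{invar} = P/A₁ = 44410/825 = 53.83 MPa, compressive.

σ ≈ 53.8 MPa (compressive)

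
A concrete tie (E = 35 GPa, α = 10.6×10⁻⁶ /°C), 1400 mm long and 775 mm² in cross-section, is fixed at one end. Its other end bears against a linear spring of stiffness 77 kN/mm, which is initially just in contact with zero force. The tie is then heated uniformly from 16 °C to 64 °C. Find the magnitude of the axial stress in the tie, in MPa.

If the spring were absent the tie would lengthen by αΔT L = 10.6×10⁻⁶ × 48 × 1400 = 0.7123 mm.
With a force P in the spring, the elastic change of the tie is PL/(AE) and that of the spring is P/k; compatibility requires their sum to equal δ_free.
So P = δ_free / [L/(AE) + 1/k] = 0.7123 / [ 1400/(775×35×10³) + 1/(77×10³) ].
P = 0.7123 / 6.46×10⁻⁵ = 11030 N.
σ = P/A = 11030/775 = 14.23 MPa.

σ ≈ 14.2 MPa (compressive)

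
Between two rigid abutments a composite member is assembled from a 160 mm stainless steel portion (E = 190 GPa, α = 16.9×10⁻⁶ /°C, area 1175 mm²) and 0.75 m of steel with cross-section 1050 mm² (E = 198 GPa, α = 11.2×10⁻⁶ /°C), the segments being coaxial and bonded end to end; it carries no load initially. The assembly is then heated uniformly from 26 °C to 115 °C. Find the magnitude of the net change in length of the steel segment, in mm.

|ΔL| ≈ 0.0769 mm

With the walls removed the bar would change length by δ_free = Σ αᵢΔT Lᵢ = 16.9×10⁻⁶×89×160 + 11.2×10⁻⁶×89×750 = 0.9883 mm.
The walls prevent any net length change, so an axial force P (same in every segment) develops. Compatibility: P · Σ Lᵢ/(AᵢEᵢ) = δ_free.
The series flexibility is Σ Lᵢ/(AᵢEᵢ) = 160/(1175×190×10³) + 750/(1050×198×10³) = 4.324×10⁻⁶ mm/N.
So P = 0.9883 / 4.324×10⁻⁶ = 228.5 kN, compressive.
For the steel segment, free thermal change = 11.2×10⁻⁶×89×750 = 0.7476 mm and elastic change from P = 228500×750/(1050×198×10³) = 0.8245 mm; these oppose, so the net change is 0.0769 mm (segment shortens).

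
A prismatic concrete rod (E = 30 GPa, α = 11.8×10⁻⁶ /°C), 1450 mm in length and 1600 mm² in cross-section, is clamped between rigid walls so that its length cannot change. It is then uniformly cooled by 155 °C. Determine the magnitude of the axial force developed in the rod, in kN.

P ≈ 87.8 kN (tensile)

The ends cannot move, so σ = EαΔT = 30×10³ × 11.8×10⁻⁶ × 155 = 54.87 MPa.
Then P = σA = 54.87 × 1600 mm² = 87.79 kN, tensile.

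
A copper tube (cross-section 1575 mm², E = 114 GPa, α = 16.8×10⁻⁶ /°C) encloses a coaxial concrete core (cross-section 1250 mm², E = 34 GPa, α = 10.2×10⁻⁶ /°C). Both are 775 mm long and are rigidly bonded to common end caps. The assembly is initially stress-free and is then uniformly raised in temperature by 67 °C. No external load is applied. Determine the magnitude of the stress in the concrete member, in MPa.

σ ≈ 12.2 MPa (tensile)

Both members must finish at the same length. With the larger α, the copper tends to over-expand; the plates restrain it, putting the copper in compression and the concrete in tension. With no external load the two internal forces are equal and opposite, magnitude P.
Compatibility of the two members (thermal + elastic change equal): (α₁ − α₂)ΔT = P·[1/(A₁E₁) + 1/(A₂E₂)].
|α₁ − α₂|·ΔT = 6.6×10⁻⁶ × 67 = 0.0004422.
1/(A₁E₁) + 1/(A₂E₂) = 1/(1575×114×10³) + 1/(1250×34×10³) = 2.91×10⁻⁸ N⁻¹.
So P = 0.0004422 / 2.91×10⁻⁸ = 15.2 kN.
σ_{concrete} = P/A₂ = 15200/1250 = 12.16 MPa, tensile.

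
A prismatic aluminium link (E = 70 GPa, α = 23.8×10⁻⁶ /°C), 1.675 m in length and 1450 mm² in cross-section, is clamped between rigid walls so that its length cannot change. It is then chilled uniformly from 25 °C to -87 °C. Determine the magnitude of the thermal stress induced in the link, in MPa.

With length fixed, the mechanical strain must cancel the thermal strain αΔT = 23.8×10⁻⁶ × 112 = 2665.6×10⁻⁶.
The stress required to suppress this strain is σ = Eε = 70×10³ × 2665.6×10⁻⁶ = 186.6 MPa, tensile since the link is trying to contract.

σ ≈ 187 MPa (tensile)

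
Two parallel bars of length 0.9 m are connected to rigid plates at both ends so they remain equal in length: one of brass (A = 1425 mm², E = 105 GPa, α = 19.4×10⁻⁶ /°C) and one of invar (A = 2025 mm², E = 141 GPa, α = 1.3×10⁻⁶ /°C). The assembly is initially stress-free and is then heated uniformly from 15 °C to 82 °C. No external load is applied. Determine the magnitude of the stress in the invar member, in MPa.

Equilibrium of a rigid end plate with no external load gives equal and opposite internal forces ±P in the two members. Since α_{brass} > α_{invar}, heating drives the brass into compression and the invar into tension.
Equating the net (thermal + elastic) strains gives |α₁ − α₂|·ΔT = P·[1/(A₁E₁) + 1/(A₂E₂)].
|α₁ − α₂|·ΔT = 18.1×10⁻⁶ × 67 = 0.001213.
1/(A₁E₁) + 1/(A₂E₂) = 1/(1425×105×10³) + 1/(2025×141×10³) = 1.019×10⁻⁸ N⁻¹.
P = 0.001213 / 1.019×10⁻⁸ = 119100 N = 119.1 kN.
σ_{invar} = P/A₂ = 119100/2025 = 58.79 MPa, tensile.

σ ≈ 58.8 MPa (tensile)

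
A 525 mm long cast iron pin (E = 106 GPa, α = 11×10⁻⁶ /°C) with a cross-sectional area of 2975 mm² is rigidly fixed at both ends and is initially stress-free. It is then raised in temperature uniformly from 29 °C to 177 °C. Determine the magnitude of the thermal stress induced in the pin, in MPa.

The supports are rigid, so the total axial strain is zero. The restrained thermal strain is ε = αΔT = 11×10⁻⁶ × 148 = 1628×10⁻⁶.
The stress required to suppress this strain is σ = Eε = 106×10³ × 1628×10⁻⁶ = 172.6 MPa, compressive since the pin is trying to expand.

σ ≈ 173 MPa (compressive)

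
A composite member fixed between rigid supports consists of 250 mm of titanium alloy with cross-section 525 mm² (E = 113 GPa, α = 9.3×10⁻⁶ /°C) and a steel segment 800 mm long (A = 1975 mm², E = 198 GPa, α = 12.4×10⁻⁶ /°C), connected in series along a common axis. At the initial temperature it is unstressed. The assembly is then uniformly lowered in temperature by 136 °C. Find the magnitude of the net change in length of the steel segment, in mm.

|ΔL| ≈ 0.805 mm

If the supports were absent, the total length change would be Σ αᵢΔT Lᵢ = 9.3×10⁻⁶×136×250 + 12.4×10⁻⁶×136×800 = 1.665 mm.
The rigid supports impose zero overall length change; the single axial force P common to all segments must satisfy P Σ Lᵢ/(AᵢEᵢ) = δ_free.
Σ Lᵢ/(AᵢEᵢ) = 250/(525×113×10³) + 800/(1975×198×10³) = 6.26×10⁻⁶ mm/N.
P = 1.665 / 6.26×10⁻⁶ = 266000 N = 266 kN, tensile.
For the steel segment, free thermal change = 12.4×10⁻⁶×136×800 = 1.349 mm and elastic change from P = 266000×800/(1975×198×10³) = 0.5442 mm; these oppose, so the net change is 0.805 mm (segment shortens).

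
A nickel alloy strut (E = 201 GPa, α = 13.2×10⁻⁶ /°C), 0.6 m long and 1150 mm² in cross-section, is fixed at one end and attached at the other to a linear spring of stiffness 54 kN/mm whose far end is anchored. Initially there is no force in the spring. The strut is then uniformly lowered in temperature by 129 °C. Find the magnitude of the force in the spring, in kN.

P ≈ 48.4 kN

If the spring were absent the strut would shorten by αΔT L = 13.2×10⁻⁶ × 129 × 600 = 1.022 mm.
With a force P in the spring, the elastic change of the strut is PL/(AE) and that of the spring is P/k; compatibility requires their sum to equal δ_free.
So P = δ_free / [L/(AE) + 1/k] = 1.022 / [ 600/(1150×201×10³) + 1/(54×10³) ].
P = 1.022 / 2.111×10⁻⁵ = 48390 N.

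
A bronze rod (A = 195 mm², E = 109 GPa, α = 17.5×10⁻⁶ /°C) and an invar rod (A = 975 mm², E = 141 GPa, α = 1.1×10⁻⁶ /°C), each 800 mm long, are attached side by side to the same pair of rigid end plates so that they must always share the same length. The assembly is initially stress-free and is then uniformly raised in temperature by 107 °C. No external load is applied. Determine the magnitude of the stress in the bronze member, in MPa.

σ ≈ 166 MPa (compressive)

Both members must finish at the same length. With the larger α, the bronze tends to over-expand; the plates restrain it, putting the bronze in compression and the invar in tension. With no external load the two internal forces are equal and opposite, magnitude P.
Compatibility of the two members (thermal + elastic change equal): (α₁ − α₂)ΔT = P·[1/(A₁E₁) + 1/(A₂E₂)].
|α₁ − α₂|·ΔT = 16.4×10⁻⁶ × 107 = 0.001755.
1/(A₁E₁) + 1/(A₂E₂) = 1/(195×109×10³) + 1/(975×141×10³) = 5.432×10⁻⁸ N⁻¹.
P = 0.001755 / 5.432×10⁻⁸ = 32300 N = 32.3 kN.
σ_{bronze} = P/A₁ = 32300/195 = 165.7 MPa, compressive.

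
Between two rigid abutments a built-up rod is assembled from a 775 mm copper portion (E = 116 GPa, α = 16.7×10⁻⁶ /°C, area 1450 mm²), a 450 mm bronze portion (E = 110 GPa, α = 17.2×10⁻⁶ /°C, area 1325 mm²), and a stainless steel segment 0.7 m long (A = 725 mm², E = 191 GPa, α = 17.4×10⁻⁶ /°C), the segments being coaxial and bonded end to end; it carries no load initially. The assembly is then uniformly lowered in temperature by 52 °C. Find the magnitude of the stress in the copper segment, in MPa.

σ ≈ 92.4 MPa (tensile)

If the supports were absent, the total length change would be Σ αᵢΔT Lᵢ = 16.7×10⁻⁶×52×775 + 17.2×10⁻⁶×52×450 + 17.4×10⁻⁶×52×700 = 1.709 mm.
The rigid supports impose zero overall length change; the single axial force P common to all segments must satisfy P Σ Lᵢ/(AᵢEᵢ) = δ_free.
The series flexibility is Σ Lᵢ/(AᵢEᵢ) = 775/(1450×116×10³) + 450/(1325×110×10³) + 700/(725×191×10³) = 1.275×10⁻⁵ mm/N.
Hence P = δ_free / Σ(L/AE) = 1.709/1.275×10⁻⁵ = 134 kN (tensile).
σ_{copper} = P / A = 134000 / 1450 = 92.43 MPa.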